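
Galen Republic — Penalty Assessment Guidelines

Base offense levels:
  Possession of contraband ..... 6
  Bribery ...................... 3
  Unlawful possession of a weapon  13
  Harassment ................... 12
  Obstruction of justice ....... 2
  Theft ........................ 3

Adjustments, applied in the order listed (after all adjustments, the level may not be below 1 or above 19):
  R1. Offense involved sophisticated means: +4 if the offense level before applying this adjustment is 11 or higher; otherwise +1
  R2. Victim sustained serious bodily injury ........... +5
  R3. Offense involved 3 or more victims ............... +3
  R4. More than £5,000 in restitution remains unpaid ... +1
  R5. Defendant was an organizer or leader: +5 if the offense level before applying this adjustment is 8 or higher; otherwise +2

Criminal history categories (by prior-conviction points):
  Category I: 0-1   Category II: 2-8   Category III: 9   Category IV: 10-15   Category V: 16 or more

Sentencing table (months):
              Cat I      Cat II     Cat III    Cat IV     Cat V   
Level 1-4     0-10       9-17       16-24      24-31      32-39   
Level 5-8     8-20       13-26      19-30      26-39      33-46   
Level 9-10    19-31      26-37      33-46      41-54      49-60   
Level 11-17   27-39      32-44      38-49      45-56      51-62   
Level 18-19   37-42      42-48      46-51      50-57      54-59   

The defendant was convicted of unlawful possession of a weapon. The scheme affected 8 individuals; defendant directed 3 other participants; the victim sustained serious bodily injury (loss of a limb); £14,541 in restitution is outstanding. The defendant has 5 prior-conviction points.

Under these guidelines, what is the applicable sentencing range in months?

Base offense level for unlawful possession of a weapon: 13.
R1 does not apply.
R2 applies: 13 + 5 = 18.
R3 applies: 18 + 3 = 21.
R4 applies: 21 + 1 = 22.
R5 applies (level before this adjustment is 22 ≥ 8, so +5): 22 + 5 = 27.
Level 27 exceeds the maximum of 19; capped at 19.
Final offense level: 19.
Criminal history: 5 prior points → Category II (2-8).
Level 19 falls in the 18-19 band.
Grid: Level 18-19 × Category II = 42-48 months.

42-48 months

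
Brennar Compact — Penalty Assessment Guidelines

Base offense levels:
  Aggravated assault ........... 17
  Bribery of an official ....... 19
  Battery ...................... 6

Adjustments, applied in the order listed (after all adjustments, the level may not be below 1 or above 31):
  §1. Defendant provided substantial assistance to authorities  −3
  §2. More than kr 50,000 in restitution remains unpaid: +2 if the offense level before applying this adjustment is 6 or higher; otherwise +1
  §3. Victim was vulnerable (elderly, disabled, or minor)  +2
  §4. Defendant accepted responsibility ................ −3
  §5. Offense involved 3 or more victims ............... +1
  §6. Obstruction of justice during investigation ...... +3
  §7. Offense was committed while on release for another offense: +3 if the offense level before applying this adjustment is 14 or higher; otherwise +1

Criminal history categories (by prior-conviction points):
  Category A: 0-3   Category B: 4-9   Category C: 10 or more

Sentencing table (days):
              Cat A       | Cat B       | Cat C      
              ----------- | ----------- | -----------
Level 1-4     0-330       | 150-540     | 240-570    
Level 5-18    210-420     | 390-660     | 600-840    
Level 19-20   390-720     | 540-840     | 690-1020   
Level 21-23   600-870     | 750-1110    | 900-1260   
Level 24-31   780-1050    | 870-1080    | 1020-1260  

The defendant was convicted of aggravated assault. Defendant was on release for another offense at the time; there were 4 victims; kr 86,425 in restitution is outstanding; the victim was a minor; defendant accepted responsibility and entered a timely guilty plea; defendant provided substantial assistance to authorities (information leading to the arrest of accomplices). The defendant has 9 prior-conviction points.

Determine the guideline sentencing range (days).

Base offense level for aggravated assault: 17.
§1 applies: 17 − 3 = 14.
§2 applies (level before this adjustment is 14 ≥ 6, so +2): 14 + 2 = 16.
§3 applies: 16 + 2 = 18.
§4 applies: 18 − 3 = 15.
§5 applies: 15 + 1 = 16.
§7 applies (level before this adjustment is 16 ≥ 14, so +3): 16 + 3 = 19.
Final offense level: 19.
Criminal history: 9 prior points → Category B (4-9).
Level 19 falls in the 19-20 band.
Grid: Level 19-20 × Category B = 540-840 days.

540-840 days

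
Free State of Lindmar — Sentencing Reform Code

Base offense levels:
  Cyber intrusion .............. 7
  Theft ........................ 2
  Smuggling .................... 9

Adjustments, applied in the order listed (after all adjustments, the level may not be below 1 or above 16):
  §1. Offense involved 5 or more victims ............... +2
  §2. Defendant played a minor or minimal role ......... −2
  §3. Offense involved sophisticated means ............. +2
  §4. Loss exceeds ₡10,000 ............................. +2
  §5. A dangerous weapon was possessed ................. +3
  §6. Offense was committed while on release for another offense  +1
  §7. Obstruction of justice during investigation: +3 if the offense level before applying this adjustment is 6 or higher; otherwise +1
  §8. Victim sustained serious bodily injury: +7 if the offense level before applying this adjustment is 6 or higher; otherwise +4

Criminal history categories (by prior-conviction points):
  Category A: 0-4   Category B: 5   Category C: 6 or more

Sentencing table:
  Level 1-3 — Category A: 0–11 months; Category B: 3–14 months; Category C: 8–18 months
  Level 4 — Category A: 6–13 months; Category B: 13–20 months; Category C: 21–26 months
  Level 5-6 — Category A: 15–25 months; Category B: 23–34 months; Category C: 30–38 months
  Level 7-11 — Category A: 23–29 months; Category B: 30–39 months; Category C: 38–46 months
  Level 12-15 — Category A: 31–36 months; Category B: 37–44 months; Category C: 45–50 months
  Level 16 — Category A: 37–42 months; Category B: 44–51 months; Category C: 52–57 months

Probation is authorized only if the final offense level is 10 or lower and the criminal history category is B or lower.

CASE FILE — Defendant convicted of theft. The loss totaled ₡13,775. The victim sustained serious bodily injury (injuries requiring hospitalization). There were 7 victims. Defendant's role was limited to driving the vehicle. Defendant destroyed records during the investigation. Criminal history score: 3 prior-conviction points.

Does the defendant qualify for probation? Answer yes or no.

Base offense level for theft: 2.
§1 applies: 2 + 2 = 4.
§2 applies: 4 − 2 = 2.
§4 applies: 2 + 2 = 4.
§5 does not apply.
§7 applies (level before this adjustment is 4 < 6, so +1): 4 + 1 = 5.
§8 applies (level before this adjustment is 5 < 6, so +4): 5 + 4 = 9.
Final offense level: 9.
Criminal history: 3 prior points → Category A (0-4).
Level 9 falls in the 7-11 band.
Grid: Level 7-11 × Category A = 23-29 months.
Probation check: level 9 ≤ 10 and category A ≤ B → eligible.

Yes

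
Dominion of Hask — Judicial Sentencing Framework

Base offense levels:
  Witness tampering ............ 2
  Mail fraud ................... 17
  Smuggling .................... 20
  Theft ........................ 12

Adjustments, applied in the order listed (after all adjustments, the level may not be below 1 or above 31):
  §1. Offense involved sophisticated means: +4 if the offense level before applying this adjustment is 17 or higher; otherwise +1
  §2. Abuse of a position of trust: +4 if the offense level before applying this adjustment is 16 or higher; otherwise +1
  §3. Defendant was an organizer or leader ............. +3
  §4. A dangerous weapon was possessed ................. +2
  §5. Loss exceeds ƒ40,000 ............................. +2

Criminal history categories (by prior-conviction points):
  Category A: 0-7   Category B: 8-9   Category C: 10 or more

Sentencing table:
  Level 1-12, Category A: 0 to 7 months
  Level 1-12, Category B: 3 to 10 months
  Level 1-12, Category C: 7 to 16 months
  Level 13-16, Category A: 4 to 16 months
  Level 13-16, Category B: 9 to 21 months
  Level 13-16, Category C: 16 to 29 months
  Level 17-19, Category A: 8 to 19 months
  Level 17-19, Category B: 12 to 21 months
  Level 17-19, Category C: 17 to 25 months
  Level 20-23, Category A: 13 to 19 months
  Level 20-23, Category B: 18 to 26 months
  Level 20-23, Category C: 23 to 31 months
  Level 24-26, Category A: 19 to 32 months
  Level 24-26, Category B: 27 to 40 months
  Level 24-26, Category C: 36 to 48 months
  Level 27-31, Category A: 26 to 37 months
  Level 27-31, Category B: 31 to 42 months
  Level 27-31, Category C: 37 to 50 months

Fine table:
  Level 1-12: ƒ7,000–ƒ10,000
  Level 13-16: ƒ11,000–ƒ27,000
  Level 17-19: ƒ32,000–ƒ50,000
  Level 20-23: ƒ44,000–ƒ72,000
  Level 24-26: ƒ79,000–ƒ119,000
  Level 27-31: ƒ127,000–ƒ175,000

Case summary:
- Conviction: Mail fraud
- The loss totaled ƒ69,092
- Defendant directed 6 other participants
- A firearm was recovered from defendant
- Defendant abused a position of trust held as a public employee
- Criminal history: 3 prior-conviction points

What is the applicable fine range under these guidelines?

ƒ127,000–ƒ175,000

Base offense level for mail fraud: 17.
§2 applies (level before this adjustment is 17 ≥ 16, so +4): 17 + 4 = 21.
§3 applies: 21 + 3 = 24.
§4 applies: 24 + 2 = 26.
§5 applies: 26 + 2 = 28.
Final offense level: 28.
Level 28 falls in the 27-31 band.
Fine table: Level 27-31 → ƒ127,000–ƒ175,000.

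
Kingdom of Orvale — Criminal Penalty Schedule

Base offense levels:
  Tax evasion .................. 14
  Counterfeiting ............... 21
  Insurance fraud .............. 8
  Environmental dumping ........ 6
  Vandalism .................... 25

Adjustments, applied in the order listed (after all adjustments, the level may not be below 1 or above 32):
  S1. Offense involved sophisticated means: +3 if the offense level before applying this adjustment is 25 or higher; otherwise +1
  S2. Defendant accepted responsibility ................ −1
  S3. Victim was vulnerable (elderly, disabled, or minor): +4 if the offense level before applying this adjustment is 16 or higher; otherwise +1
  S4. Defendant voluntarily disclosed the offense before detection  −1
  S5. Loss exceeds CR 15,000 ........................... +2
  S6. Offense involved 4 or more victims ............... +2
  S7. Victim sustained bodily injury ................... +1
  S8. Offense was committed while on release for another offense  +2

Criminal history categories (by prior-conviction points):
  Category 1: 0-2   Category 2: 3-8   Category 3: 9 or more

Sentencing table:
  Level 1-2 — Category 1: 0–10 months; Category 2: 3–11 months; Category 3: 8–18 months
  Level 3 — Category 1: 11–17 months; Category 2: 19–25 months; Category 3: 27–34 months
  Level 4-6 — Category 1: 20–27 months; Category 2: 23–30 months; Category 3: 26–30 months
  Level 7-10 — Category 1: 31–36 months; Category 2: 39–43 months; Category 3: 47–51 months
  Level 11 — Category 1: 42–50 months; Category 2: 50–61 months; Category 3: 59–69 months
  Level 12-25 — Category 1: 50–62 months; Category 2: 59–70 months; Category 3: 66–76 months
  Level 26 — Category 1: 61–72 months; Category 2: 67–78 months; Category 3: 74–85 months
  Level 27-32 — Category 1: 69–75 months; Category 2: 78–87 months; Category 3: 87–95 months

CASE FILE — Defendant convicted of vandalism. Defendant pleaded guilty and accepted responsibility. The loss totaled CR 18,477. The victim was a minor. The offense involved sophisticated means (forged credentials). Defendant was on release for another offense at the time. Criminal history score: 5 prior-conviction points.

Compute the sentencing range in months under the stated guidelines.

78-87 months

Base offense level for vandalism: 25.
S1 applies (level before this adjustment is 25 ≥ 25, so +3): 25 + 3 = 28.
S2 applies: 28 − 1 = 27.
S3 applies (level before this adjustment is 27 ≥ 16, so +4): 27 + 4 = 31.
S4 does not apply.
S5 applies: 31 + 2 = 33.
S6 does not apply.
S7 does not apply.
S8 applies: 33 + 2 = 35.
Level 35 exceeds the maximum of 32; capped at 32.
Final offense level: 32.
Criminal history: 5 prior points → Category 2 (3-8).
Level 32 falls in the 27-32 band.
Grid: Level 27-32 × Category 2 = 78-87 months.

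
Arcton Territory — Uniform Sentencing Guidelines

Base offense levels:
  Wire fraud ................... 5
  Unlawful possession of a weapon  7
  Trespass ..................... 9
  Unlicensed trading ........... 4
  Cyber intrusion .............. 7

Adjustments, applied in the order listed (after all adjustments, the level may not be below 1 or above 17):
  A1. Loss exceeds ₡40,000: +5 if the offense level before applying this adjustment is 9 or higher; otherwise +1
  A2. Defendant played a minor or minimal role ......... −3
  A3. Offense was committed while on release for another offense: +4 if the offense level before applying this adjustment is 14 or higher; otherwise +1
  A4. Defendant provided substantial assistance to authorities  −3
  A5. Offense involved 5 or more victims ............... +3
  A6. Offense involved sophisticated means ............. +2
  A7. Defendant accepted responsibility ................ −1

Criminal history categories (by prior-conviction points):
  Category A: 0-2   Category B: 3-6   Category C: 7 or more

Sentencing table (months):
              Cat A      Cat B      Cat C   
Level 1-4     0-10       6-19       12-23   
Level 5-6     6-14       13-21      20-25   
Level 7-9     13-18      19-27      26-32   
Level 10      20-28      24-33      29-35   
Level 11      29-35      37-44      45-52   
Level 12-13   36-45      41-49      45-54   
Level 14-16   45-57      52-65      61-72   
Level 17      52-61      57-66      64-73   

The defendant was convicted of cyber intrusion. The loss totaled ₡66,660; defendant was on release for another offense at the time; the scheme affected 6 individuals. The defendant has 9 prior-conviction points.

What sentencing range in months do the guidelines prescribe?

Base offense level for cyber intrusion: 7.
A1 applies (level before this adjustment is 7 < 9, so +1): 7 + 1 = 8.
A3 applies (level before this adjustment is 8 < 14, so +1): 8 + 1 = 9.
A5 applies: 9 + 3 = 12.
A6 does not apply.
Final offense level: 12.
Criminal history: 9 prior points → Category C (7+).
Level 12 falls in the 12-13 band.
Grid: Level 12-13 × Category C = 45-54 months.

45-54 months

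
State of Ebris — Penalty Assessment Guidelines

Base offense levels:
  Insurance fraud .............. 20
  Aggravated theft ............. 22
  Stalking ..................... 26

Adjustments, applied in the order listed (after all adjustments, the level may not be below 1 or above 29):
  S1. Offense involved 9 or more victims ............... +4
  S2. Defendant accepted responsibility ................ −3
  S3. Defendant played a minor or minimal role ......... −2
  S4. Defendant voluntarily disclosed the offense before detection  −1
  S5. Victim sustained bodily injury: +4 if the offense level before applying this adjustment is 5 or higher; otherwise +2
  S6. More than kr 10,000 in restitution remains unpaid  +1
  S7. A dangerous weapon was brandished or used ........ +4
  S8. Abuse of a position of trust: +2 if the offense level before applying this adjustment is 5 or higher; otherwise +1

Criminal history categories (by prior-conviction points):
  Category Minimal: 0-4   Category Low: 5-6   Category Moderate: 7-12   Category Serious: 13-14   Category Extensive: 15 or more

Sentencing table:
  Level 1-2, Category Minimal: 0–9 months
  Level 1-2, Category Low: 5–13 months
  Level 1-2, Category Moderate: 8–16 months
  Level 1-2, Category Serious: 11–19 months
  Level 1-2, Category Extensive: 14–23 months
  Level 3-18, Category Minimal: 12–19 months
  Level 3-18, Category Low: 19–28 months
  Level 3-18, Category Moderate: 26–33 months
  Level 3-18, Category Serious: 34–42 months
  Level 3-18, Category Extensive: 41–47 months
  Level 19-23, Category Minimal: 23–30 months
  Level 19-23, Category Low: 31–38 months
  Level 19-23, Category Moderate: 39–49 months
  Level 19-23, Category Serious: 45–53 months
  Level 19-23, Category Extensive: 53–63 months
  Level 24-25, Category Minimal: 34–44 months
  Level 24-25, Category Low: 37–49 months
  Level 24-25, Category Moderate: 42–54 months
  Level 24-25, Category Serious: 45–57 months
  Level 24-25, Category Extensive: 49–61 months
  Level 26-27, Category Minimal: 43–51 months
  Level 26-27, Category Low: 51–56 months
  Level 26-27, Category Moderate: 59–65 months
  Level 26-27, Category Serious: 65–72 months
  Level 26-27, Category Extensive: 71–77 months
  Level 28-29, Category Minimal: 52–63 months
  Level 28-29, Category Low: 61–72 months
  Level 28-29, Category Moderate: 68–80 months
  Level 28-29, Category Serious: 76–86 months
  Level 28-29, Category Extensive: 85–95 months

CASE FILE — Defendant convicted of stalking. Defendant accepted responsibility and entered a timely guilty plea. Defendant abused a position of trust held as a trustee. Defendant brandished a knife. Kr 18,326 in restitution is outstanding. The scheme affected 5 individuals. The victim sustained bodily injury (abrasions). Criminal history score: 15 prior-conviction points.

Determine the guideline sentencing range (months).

85-95 months

Base offense level for stalking: 26.
S2 applies: 26 − 3 = 23.
S3 does not apply.
S4 does not apply.
S5 applies (level before this adjustment is 23 ≥ 5, so +4): 23 + 4 = 27.
S6 applies: 27 + 1 = 28.
S7 applies: 28 + 4 = 32.
S8 applies (level before this adjustment is 32 ≥ 5, so +2): 32 + 2 = 34.
Level 34 exceeds the maximum of 29; capped at 29.
Final offense level: 29.
Criminal history: 15 prior points → Category Extensive (15+).
Level 29 falls in the 28-29 band.
Grid: Level 28-29 × Category Extensive = 85-95 months.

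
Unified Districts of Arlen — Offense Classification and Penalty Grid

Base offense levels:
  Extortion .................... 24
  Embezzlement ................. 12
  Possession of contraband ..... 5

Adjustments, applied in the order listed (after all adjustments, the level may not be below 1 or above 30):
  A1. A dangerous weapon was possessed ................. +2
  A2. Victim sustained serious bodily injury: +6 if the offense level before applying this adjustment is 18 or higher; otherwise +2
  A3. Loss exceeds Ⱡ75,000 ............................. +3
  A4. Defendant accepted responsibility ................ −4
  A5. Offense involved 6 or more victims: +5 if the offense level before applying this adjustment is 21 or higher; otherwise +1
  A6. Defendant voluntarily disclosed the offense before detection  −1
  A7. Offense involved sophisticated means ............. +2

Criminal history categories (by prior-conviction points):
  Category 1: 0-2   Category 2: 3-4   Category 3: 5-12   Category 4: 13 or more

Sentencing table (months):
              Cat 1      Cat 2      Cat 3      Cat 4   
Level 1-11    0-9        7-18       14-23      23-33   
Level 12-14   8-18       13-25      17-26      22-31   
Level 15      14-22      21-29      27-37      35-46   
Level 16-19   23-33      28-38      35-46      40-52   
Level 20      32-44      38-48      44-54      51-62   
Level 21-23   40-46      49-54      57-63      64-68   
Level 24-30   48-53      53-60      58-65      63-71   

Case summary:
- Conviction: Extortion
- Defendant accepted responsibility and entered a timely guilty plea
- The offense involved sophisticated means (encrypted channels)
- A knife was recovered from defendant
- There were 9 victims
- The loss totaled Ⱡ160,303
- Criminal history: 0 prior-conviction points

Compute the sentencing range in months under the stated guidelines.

Base offense level for extortion: 24.
A1 applies: 24 + 2 = 26.
A2 does not apply.
A3 applies: 26 + 3 = 29.
A4 applies: 29 − 4 = 25.
A5 applies (level before this adjustment is 25 ≥ 21, so +5): 25 + 5 = 30.
A6 does not apply.
A7 applies: 30 + 2 = 32.
Level 32 exceeds the maximum of 30; capped at 30.
Final offense level: 30.
Criminal history: 0 prior points → Category 1 (0-2).
Level 30 falls in the 24-30 band.
Grid: Level 24-30 × Category 1 = 48-53 months.

48-53 months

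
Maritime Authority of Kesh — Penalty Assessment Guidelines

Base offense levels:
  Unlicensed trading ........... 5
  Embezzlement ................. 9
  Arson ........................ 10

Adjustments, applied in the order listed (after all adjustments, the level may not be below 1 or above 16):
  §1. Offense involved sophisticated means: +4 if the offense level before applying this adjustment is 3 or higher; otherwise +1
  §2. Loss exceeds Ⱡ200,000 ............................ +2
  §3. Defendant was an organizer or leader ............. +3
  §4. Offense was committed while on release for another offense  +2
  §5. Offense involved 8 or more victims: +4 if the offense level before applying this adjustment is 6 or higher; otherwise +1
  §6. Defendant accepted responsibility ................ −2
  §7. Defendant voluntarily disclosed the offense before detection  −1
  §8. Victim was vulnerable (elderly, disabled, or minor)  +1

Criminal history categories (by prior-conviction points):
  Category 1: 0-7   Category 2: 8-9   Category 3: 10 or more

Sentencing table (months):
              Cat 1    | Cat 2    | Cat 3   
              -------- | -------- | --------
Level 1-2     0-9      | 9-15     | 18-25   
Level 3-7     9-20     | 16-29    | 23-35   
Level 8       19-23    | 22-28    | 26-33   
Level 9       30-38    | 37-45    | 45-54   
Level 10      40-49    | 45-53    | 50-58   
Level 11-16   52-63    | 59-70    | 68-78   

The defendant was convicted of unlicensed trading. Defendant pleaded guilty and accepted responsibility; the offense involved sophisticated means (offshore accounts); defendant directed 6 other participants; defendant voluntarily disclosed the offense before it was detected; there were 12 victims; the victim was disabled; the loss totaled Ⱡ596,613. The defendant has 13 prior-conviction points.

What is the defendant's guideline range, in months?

Base offense level for unlicensed trading: 5.
§1 applies (level before this adjustment is 5 ≥ 3, so +4): 5 + 4 = 9.
§2 applies: 9 + 2 = 11.
§3 applies: 11 + 3 = 14.
§5 applies (level before this adjustment is 14 ≥ 6, so +4): 14 + 4 = 18.
§6 applies: 18 − 2 = 16.
§7 applies: 16 − 1 = 15.
§8 applies: 15 + 1 = 16.
Final offense level: 16.
Criminal history: 13 prior points → Category 3 (10+).
Level 16 falls in the 11-16 band.
Grid: Level 11-16 × Category 3 = 68-78 months.

68-78 months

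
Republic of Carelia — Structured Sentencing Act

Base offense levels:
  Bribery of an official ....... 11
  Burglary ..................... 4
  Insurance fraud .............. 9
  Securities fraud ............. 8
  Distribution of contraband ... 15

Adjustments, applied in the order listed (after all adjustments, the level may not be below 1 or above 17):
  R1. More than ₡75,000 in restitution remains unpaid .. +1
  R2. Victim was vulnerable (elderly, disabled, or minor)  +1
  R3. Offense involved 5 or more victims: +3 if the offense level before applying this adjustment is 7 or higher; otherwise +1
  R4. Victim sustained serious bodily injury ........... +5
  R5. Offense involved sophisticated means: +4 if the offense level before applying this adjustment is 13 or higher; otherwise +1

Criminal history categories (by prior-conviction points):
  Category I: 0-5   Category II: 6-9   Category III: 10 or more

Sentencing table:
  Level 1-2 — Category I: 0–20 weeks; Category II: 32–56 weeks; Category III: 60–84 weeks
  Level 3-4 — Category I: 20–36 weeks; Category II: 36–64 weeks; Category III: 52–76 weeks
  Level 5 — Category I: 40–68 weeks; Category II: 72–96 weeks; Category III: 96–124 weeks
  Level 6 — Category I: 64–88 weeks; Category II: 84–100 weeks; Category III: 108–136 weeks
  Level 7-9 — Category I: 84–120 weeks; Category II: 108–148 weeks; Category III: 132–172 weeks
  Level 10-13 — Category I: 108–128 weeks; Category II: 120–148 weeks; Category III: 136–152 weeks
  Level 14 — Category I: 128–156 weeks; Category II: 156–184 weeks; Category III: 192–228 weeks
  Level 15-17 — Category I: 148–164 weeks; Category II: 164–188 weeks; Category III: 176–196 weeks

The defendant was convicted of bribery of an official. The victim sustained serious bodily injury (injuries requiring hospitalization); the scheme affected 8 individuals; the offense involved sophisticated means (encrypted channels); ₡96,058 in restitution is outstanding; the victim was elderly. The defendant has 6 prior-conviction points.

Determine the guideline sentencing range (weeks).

Base offense level for bribery of an official: 11.
R1 applies: 11 + 1 = 12.
R2 applies: 12 + 1 = 13.
R3 applies (level before this adjustment is 13 ≥ 7, so +3): 13 + 3 = 16.
R4 applies: 16 + 5 = 21.
R5 applies (level before this adjustment is 21 ≥ 13, so +4): 21 + 4 = 25.
Level 25 exceeds the maximum of 17; capped at 17.
Final offense level: 17.
Criminal history: 6 prior points → Category II (6-9).
Level 17 falls in the 15-17 band.
Grid: Level 15-17 × Category II = 164-188 weeks.

164-188 weeks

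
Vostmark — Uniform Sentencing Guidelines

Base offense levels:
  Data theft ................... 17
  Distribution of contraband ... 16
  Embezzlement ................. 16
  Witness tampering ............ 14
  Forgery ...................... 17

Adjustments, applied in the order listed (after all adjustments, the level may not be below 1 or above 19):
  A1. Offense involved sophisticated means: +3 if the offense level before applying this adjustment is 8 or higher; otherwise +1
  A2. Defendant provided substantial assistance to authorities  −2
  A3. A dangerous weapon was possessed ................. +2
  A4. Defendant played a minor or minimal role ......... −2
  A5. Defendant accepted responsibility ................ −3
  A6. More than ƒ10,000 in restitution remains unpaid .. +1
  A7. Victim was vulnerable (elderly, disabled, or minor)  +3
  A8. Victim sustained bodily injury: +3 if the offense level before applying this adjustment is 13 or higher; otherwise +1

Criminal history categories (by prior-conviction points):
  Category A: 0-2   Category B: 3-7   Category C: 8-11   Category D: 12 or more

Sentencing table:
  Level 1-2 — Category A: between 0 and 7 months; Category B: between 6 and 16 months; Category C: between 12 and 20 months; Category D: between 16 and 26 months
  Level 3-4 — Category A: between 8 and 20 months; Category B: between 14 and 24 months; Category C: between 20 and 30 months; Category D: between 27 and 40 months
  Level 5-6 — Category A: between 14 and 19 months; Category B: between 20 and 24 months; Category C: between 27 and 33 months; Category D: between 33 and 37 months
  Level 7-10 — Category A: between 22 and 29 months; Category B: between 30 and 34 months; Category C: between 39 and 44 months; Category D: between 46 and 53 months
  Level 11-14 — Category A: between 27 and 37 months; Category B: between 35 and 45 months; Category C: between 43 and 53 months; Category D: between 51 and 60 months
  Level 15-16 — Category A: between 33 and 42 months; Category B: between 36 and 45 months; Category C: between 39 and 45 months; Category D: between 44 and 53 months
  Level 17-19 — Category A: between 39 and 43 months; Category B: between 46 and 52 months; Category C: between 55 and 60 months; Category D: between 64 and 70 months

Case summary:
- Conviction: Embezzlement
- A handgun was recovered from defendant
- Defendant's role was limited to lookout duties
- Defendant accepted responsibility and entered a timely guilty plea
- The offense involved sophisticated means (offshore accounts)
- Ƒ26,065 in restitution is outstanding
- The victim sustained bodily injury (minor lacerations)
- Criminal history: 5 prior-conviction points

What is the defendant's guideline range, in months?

46-52 months

Base offense level for embezzlement: 16.
A1 applies (level before this adjustment is 16 ≥ 8, so +3): 16 + 3 = 19.
A2 does not apply.
A3 applies: 19 + 2 = 21.
A4 applies: 21 − 2 = 19.
A5 applies: 19 − 3 = 16.
A6 applies: 16 + 1 = 17.
A8 applies (level before this adjustment is 17 ≥ 13, so +3): 17 + 3 = 20.
Level 20 exceeds the maximum of 19; capped at 19.
Final offense level: 19.
Criminal history: 5 prior points → Category B (3-7).
Level 19 falls in the 17-19 band.
Grid: Level 17-19 × Category B = 46-52 months.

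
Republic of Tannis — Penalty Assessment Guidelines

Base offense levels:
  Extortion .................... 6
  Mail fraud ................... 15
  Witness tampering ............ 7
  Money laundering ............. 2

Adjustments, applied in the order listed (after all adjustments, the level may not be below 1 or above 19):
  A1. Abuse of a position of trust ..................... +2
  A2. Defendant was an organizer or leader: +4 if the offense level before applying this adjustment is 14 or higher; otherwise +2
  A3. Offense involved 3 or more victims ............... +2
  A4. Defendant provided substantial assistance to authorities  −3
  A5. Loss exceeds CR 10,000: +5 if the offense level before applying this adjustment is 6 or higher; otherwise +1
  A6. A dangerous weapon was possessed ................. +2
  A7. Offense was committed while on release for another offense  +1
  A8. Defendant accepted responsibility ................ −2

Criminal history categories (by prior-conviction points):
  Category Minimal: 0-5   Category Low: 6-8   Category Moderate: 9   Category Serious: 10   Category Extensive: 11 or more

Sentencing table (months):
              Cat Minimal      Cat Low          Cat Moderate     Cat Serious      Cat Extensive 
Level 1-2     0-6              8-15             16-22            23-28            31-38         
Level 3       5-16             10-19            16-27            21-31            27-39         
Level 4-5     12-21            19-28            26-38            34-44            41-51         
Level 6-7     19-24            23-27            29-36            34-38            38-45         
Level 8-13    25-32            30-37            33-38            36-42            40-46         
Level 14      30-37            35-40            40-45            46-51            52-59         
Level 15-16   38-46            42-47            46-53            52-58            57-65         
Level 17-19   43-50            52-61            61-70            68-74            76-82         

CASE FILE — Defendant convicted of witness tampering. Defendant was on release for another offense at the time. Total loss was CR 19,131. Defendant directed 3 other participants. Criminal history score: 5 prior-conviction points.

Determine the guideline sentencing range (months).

38-46 months

Base offense level for witness tampering: 7.
A2 applies (level before this adjustment is 7 < 14, so +2): 7 + 2 = 9.
A3 does not apply.
A4 does not apply.
A5 applies (level before this adjustment is 9 ≥ 6, so +5): 9 + 5 = 14.
A7 applies: 14 + 1 = 15.
A8 does not apply.
Final offense level: 15.
Criminal history: 5 prior points → Category Minimal (0-5).
Level 15 falls in the 15-16 band.
Grid: Level 15-16 × Category Minimal = 38-46 months.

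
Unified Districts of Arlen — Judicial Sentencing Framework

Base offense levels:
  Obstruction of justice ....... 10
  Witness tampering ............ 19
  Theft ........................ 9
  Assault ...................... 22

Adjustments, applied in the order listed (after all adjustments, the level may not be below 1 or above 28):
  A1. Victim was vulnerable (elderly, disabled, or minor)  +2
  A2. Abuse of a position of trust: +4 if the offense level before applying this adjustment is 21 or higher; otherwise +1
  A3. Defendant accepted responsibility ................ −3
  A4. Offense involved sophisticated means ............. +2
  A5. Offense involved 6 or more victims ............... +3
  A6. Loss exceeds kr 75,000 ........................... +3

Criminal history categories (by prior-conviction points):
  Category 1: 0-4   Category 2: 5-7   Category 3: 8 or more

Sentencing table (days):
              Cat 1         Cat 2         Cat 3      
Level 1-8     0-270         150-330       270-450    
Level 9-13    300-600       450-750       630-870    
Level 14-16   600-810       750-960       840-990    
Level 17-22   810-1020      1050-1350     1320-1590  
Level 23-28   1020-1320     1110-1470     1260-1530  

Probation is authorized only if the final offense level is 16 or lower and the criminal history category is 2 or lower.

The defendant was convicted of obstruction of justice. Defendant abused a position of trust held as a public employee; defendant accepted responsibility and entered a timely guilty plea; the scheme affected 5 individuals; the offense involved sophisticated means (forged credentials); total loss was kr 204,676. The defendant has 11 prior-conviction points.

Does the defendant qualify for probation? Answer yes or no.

No

Base offense level for obstruction of justice: 10.
A1 does not apply.
A2 applies (level before this adjustment is 10 < 21, so +1): 10 + 1 = 11.
A3 applies: 11 − 3 = 8.
A4 applies: 8 + 2 = 10.
A6 applies: 10 + 3 = 13.
Final offense level: 13.
Criminal history: 11 prior points → Category 3 (8+).
Level 13 falls in the 9-13 band.
Grid: Level 9-13 × Category 3 = 630-870 days.
Probation check: level 13 ≤ 16 and category 3 > 2 → not eligible.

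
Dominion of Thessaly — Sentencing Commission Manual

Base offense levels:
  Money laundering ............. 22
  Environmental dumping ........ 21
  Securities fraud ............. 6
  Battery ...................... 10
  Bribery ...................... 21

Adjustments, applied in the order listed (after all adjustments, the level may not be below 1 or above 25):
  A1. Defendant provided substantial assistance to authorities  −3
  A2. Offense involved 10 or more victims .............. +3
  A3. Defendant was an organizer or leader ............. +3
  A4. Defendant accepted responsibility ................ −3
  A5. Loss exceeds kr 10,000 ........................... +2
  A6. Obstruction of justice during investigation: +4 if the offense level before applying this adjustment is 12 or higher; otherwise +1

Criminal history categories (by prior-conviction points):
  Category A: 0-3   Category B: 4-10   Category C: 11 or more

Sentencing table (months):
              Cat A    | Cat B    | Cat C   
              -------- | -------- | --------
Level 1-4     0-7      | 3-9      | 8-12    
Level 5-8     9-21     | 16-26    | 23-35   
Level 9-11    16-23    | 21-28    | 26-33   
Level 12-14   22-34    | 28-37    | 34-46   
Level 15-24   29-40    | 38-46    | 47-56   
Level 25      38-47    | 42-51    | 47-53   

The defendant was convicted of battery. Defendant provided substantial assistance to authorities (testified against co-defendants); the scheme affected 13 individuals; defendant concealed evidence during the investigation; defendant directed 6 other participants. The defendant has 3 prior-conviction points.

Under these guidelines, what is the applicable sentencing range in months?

29-40 months

Base offense level for battery: 10.
A1 applies: 10 − 3 = 7.
A2 applies: 7 + 3 = 10.
A3 applies: 10 + 3 = 13.
A4 does not apply.
A6 applies (level before this adjustment is 13 ≥ 12, so +4): 13 + 4 = 17.
Final offense level: 17.
Criminal history: 3 prior points → Category A (0-3).
Level 17 falls in the 15-24 band.
Grid: Level 15-24 × Category A = 29-40 months.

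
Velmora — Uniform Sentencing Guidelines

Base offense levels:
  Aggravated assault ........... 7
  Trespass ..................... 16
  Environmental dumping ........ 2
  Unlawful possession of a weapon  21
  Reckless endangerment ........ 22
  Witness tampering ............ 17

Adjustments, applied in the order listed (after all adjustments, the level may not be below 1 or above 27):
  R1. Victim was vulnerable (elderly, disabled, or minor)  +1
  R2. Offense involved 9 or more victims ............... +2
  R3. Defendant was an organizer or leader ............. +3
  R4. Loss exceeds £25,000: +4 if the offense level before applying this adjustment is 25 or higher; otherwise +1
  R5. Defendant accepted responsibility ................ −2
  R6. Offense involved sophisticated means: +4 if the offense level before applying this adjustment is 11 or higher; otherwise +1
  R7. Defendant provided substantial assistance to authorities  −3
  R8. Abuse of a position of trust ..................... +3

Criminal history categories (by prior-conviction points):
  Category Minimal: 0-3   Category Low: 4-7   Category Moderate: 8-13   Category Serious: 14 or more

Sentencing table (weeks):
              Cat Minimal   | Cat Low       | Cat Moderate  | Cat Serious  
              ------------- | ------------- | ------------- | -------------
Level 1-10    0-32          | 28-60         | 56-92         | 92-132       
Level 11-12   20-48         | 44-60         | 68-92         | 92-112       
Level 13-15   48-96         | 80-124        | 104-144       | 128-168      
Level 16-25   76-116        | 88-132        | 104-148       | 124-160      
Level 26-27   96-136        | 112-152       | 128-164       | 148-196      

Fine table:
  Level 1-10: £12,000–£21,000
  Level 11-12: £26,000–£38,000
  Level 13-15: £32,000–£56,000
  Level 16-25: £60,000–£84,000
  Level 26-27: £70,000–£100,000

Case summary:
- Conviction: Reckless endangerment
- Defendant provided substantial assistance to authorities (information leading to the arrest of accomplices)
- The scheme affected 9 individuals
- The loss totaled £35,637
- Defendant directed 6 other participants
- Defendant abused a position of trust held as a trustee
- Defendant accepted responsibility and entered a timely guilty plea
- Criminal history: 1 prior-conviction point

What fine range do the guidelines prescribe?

£70,000–£100,000

Base offense level for reckless endangerment: 22.
R1 does not apply.
R2 applies: 22 + 2 = 24.
R3 applies: 24 + 3 = 27.
R4 applies (level before this adjustment is 27 ≥ 25, so +4): 27 + 4 = 31.
R5 applies: 31 − 2 = 29.
R6 does not apply.
R7 applies: 29 − 3 = 26.
R8 applies: 26 + 3 = 29.
Level 29 exceeds the maximum of 27; capped at 27.
Final offense level: 27.
Level 27 falls in the 26-27 band.
Fine table: Level 26-27 → £70,000–£100,000.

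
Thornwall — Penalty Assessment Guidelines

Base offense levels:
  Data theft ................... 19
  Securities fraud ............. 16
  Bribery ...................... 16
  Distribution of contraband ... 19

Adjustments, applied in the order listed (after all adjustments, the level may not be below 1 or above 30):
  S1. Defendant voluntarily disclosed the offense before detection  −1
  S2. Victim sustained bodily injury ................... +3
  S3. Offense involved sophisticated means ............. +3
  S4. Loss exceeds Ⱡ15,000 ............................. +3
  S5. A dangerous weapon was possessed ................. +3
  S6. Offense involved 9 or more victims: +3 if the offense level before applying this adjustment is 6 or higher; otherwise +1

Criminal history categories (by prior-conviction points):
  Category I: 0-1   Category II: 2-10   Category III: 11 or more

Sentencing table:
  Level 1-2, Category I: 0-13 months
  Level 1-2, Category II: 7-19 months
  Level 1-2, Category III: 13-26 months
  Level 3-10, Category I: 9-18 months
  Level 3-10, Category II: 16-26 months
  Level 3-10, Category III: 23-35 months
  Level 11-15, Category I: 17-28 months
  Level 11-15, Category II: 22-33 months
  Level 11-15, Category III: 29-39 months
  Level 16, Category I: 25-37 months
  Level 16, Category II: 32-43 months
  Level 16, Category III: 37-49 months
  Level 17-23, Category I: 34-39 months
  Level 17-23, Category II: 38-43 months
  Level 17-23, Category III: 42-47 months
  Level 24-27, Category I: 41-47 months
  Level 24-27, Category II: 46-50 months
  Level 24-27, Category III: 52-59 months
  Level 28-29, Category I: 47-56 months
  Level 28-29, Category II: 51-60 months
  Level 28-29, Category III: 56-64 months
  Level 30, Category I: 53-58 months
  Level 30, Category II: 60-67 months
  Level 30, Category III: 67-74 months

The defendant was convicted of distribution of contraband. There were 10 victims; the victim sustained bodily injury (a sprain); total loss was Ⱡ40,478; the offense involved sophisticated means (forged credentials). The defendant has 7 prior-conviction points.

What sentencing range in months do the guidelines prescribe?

60-67 months

Base offense level for distribution of contraband: 19.
S2 applies: 19 + 3 = 22.
S3 applies: 22 + 3 = 25.
S4 applies: 25 + 3 = 28.
S6 applies (level before this adjustment is 28 ≥ 6, so +3): 28 + 3 = 31.
Level 31 exceeds the maximum of 30; capped at 30.
Final offense level: 30.
Criminal history: 7 prior points → Category II (2-10).
Level 30 falls in the 30 band.
Grid: Level 30 × Category II = 60-67 months.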